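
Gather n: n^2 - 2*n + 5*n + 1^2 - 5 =n^2 + 3*n - 4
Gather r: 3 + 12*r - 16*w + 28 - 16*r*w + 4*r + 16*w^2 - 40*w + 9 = r*(16 - 16*w) + 16*w^2 - 56*w + 40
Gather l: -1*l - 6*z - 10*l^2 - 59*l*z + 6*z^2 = -10*l^2 + l*(-59*z - 1) + 6*z^2 - 6*z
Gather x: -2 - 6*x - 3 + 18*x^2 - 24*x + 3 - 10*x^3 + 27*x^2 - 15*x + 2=-10*x^3 + 45*x^2 - 45*x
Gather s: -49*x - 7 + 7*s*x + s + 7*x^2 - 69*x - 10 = s*(7*x + 1) + 7*x^2 - 118*x - 17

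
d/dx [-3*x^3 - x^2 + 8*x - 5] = -9*x^2 - 2*x + 8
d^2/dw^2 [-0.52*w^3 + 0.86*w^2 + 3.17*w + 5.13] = 1.72 - 3.12*w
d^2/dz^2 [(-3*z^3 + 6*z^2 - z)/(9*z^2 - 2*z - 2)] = 2*(-39*z^3 + 288*z^2 - 90*z + 28)/(729*z^6 - 486*z^5 - 378*z^4 + 208*z^3 + 84*z^2 - 24*z - 8)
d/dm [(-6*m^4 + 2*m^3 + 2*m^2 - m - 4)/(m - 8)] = 2*(-9*m^4 + 98*m^3 - 23*m^2 - 16*m + 6)/(m^2 - 16*m + 64)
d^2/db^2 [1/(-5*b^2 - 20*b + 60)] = 2*(b^2 + 4*b - 4*(b + 2)^2 - 12)/(5*(b^2 + 4*b - 12)^3)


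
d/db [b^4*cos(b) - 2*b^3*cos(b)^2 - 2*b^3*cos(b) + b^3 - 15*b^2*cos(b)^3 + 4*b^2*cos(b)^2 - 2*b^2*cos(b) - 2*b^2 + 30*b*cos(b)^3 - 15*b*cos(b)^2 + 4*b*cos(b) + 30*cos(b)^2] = -b^4*sin(b) + 2*b^3*sin(b) + 2*b^3*sin(2*b) + 4*b^3*cos(b) + 53*b^2*sin(b)/4 - 4*b^2*sin(2*b) + 45*b^2*sin(3*b)/4 - 6*b^2*cos(b) - 3*b^2*cos(2*b) - 53*b*sin(b)/2 + 15*b*sin(2*b) - 45*b*sin(3*b)/2 - 53*b*cos(b)/2 + 4*b*cos(2*b) - 15*b*cos(3*b)/2 - 30*sin(2*b) + 53*cos(b)/2 - 15*cos(2*b)/2 + 15*cos(3*b)/2 - 15/2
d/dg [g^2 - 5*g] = 2*g - 5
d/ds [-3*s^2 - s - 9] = -6*s - 1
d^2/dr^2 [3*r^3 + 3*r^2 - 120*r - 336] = 18*r + 6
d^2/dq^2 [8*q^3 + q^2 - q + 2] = 48*q + 2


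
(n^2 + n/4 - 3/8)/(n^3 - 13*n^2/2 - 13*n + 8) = (n + 3/4)/(n^2 - 6*n - 16)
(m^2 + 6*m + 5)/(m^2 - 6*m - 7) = (m + 5)/(m - 7)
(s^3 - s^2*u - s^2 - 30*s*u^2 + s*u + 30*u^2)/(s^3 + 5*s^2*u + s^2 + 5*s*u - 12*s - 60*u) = (s^2 - 6*s*u - s + 6*u)/(s^2 + s - 12)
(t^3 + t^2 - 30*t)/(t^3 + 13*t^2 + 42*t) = (t - 5)/(t + 7)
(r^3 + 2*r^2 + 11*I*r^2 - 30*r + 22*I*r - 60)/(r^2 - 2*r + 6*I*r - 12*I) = (r^2 + r*(2 + 5*I) + 10*I)/(r - 2)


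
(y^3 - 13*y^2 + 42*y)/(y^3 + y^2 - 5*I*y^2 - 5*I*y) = (y^2 - 13*y + 42)/(y^2 + y - 5*I*y - 5*I)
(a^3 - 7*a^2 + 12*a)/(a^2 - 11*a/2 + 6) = 2*a*(a - 3)/(2*a - 3)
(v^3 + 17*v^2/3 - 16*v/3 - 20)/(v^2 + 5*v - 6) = (3*v^2 - v - 10)/(3*(v - 1))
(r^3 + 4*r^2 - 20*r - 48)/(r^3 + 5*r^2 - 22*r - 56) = (r + 6)/(r + 7)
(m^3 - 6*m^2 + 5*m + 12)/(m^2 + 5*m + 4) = (m^2 - 7*m + 12)/(m + 4)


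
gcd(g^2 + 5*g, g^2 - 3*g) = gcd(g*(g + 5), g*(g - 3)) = g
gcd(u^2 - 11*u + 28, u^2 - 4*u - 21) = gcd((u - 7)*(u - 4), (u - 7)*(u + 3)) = u - 7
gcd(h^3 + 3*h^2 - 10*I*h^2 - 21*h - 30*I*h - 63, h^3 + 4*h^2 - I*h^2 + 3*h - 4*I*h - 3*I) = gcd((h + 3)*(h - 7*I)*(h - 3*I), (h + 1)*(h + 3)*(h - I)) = h + 3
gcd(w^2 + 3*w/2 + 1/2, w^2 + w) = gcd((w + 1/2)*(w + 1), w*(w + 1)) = w + 1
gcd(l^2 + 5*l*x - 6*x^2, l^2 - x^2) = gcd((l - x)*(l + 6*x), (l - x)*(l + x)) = -l + x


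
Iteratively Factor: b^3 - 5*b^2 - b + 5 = (b - 5)*(b^2 - 1) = (b - 5)*(b + 1)*(b - 1)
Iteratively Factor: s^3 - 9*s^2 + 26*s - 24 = (s - 3)*(s^2 - 6*s + 8) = (s - 3)*(s - 2)*(s - 4)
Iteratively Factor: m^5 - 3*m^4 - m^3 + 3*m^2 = (m - 3)*(m^4 - m^2) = m*(m - 3)*(m^3 - m) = m*(m - 3)*(m - 1)*(m^2 + m) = m^2*(m - 3)*(m - 1)*(m + 1)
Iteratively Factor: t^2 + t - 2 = (t - 1)*(t + 2)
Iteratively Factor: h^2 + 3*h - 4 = (h - 1)*(h + 4)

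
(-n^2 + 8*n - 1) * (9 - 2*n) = 2*n^3 - 25*n^2 + 74*n - 9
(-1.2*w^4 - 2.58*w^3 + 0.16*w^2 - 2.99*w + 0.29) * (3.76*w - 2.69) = -4.512*w^5 - 6.4728*w^4 + 7.5418*w^3 - 11.6728*w^2 + 9.1335*w - 0.7801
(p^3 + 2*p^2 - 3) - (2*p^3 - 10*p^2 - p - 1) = -p^3 + 12*p^2 + p - 2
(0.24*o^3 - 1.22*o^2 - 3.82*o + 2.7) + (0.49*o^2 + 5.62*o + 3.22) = 0.24*o^3 - 0.73*o^2 + 1.8*o + 5.92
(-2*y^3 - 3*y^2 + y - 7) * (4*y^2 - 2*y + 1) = -8*y^5 - 8*y^4 + 8*y^3 - 33*y^2 + 15*y - 7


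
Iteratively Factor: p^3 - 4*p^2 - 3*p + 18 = (p - 3)*(p^2 - p - 6) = (p - 3)*(p + 2)*(p - 3)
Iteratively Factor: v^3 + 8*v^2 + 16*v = (v + 4)*(v^2 + 4*v) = v*(v + 4)*(v + 4)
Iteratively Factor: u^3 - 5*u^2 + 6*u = (u)*(u^2 - 5*u + 6) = u*(u - 2)*(u - 3)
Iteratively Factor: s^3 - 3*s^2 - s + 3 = (s - 1)*(s^2 - 2*s - 3) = (s - 1)*(s + 1)*(s - 3)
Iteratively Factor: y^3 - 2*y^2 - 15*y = (y - 5)*(y^2 + 3*y) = y*(y - 5)*(y + 3)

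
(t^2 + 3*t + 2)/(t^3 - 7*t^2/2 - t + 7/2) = 2*(t + 2)/(2*t^2 - 9*t + 7)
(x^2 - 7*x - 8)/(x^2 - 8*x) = (x + 1)/x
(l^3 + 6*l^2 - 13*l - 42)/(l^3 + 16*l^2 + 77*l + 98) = (l - 3)/(l + 7)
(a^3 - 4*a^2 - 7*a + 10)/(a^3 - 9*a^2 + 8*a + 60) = (a - 1)/(a - 6)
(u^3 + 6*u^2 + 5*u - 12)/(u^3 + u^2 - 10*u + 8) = (u + 3)/(u - 2)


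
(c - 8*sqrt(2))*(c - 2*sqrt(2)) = c^2 - 10*sqrt(2)*c + 32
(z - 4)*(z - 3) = z^2 - 7*z + 12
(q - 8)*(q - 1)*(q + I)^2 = q^4 - 9*q^3 + 2*I*q^3 + 7*q^2 - 18*I*q^2 + 9*q + 16*I*q - 8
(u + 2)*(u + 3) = u^2 + 5*u + 6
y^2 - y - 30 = (y - 6)*(y + 5)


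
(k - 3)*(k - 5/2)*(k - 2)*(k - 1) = k^4 - 17*k^3/2 + 26*k^2 - 67*k/2 + 15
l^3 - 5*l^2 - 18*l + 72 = (l - 6)*(l - 3)*(l + 4)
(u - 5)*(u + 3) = u^2 - 2*u - 15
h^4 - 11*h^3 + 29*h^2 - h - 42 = (h - 7)*(h - 3)*(h - 2)*(h + 1)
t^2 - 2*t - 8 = (t - 4)*(t + 2)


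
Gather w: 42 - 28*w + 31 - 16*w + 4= 77 - 44*w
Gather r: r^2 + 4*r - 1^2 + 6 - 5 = r^2 + 4*r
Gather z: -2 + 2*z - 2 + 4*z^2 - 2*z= 4*z^2 - 4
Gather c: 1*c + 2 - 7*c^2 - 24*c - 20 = -7*c^2 - 23*c - 18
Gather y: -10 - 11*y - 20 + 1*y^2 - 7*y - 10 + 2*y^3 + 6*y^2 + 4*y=2*y^3 + 7*y^2 - 14*y - 40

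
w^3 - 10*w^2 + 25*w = w*(w - 5)^2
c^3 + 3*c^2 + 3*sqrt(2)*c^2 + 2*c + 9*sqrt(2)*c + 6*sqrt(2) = (c + 1)*(c + 2)*(c + 3*sqrt(2))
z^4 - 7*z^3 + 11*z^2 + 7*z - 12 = (z - 4)*(z - 3)*(z - 1)*(z + 1)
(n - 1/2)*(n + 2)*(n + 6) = n^3 + 15*n^2/2 + 8*n - 6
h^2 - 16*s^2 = (h - 4*s)*(h + 4*s)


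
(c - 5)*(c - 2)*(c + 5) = c^3 - 2*c^2 - 25*c + 50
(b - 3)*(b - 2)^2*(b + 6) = b^4 - b^3 - 26*b^2 + 84*b - 72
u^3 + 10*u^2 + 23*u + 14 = (u + 1)*(u + 2)*(u + 7)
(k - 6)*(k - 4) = k^2 - 10*k + 24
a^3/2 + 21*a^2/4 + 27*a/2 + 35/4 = (a/2 + 1/2)*(a + 5/2)*(a + 7)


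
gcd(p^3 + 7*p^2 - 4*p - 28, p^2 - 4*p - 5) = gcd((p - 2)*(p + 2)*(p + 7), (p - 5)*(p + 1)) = 1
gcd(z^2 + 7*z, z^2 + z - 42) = z + 7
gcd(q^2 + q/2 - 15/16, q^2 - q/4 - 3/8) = q - 3/4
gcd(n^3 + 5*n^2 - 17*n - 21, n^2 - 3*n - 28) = 1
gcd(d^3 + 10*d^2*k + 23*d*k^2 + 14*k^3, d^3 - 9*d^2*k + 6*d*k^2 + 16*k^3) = d + k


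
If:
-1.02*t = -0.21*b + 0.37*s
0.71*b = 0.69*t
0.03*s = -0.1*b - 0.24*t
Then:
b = 0.00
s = 0.00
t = 0.00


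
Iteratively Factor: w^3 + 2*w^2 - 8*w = (w + 4)*(w^2 - 2*w) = w*(w + 4)*(w - 2)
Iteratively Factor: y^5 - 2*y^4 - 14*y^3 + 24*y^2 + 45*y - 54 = (y + 2)*(y^4 - 4*y^3 - 6*y^2 + 36*y - 27) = (y + 2)*(y + 3)*(y^3 - 7*y^2 + 15*y - 9) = (y - 3)*(y + 2)*(y + 3)*(y^2 - 4*y + 3) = (y - 3)*(y - 1)*(y + 2)*(y + 3)*(y - 3)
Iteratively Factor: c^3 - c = (c + 1)*(c^2 - c) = (c - 1)*(c + 1)*(c)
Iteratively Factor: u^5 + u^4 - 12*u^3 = (u - 3)*(u^4 + 4*u^3) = u*(u - 3)*(u^3 + 4*u^2) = u^2*(u - 3)*(u^2 + 4*u) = u^2*(u - 3)*(u + 4)*(u)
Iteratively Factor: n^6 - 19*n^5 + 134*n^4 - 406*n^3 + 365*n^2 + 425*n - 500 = (n - 4)*(n^5 - 15*n^4 + 74*n^3 - 110*n^2 - 75*n + 125) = (n - 4)*(n + 1)*(n^4 - 16*n^3 + 90*n^2 - 200*n + 125) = (n - 5)*(n - 4)*(n + 1)*(n^3 - 11*n^2 + 35*n - 25) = (n - 5)^2*(n - 4)*(n + 1)*(n^2 - 6*n + 5) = (n - 5)^3*(n - 4)*(n + 1)*(n - 1)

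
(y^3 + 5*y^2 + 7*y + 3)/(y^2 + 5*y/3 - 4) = 3*(y^2 + 2*y + 1)/(3*y - 4)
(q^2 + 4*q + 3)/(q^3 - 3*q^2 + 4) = (q + 3)/(q^2 - 4*q + 4)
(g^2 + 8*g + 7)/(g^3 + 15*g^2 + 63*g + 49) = 1/(g + 7)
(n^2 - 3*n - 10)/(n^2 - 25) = (n + 2)/(n + 5)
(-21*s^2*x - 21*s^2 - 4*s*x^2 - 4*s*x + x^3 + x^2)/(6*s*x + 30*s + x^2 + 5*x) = (-21*s^2*x - 21*s^2 - 4*s*x^2 - 4*s*x + x^3 + x^2)/(6*s*x + 30*s + x^2 + 5*x)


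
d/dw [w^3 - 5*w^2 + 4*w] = 3*w^2 - 10*w + 4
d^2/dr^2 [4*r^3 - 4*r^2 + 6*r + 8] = 24*r - 8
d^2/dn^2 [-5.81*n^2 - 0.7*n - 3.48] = -11.6200000000000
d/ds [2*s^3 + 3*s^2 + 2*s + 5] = 6*s^2 + 6*s + 2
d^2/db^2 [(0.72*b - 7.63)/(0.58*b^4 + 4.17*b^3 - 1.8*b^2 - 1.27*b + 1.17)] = (2.906496*b^7 - 23.472368*b^6 - 483.007572*b^5 - 1477.988532*b^4 + 941.333368*b^3 + 114.098022*b^2 + 127.800882*b - 54.610718)/(0.195112*b^12 + 4.208364*b^11 + 28.440126*b^10 + 45.109149*b^9 - 105.511428*b^8 - 0.785457000000001*b^7 + 107.876325*b^6 - 50.030073*b^5 - 32.132592*b^4 + 31.124276*b^3 - 1.730781*b^2 - 5.215509*b + 1.601613)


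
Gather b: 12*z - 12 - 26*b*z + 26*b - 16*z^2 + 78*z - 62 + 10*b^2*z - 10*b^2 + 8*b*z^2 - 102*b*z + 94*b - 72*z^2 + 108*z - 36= b^2*(10*z - 10) + b*(8*z^2 - 128*z + 120) - 88*z^2 + 198*z - 110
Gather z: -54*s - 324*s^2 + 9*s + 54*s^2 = -270*s^2 - 45*s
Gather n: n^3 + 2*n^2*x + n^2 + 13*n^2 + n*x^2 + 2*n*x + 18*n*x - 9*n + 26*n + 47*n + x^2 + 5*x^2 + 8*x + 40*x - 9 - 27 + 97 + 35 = n^3 + n^2*(2*x + 14) + n*(x^2 + 20*x + 64) + 6*x^2 + 48*x + 96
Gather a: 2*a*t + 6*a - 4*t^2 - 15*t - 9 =a*(2*t + 6) - 4*t^2 - 15*t - 9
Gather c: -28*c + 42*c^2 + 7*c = 42*c^2 - 21*c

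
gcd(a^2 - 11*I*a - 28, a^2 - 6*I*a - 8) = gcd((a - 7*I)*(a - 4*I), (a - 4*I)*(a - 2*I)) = a - 4*I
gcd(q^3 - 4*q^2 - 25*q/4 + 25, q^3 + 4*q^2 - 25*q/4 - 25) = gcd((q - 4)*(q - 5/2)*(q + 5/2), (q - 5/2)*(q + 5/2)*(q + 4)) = q^2 - 25/4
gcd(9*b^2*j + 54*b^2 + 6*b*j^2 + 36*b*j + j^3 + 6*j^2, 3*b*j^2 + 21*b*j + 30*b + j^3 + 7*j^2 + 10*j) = 3*b + j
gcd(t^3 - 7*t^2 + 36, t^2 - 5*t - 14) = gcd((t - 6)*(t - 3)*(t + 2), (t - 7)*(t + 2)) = t + 2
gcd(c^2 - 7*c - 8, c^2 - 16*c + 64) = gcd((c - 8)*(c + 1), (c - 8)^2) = c - 8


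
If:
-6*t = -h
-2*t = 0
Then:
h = 0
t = 0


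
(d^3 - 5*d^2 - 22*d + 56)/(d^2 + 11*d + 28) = (d^2 - 9*d + 14)/(d + 7)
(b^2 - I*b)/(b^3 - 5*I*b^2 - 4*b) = 1/(b - 4*I)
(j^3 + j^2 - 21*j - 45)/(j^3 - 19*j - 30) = (j + 3)/(j + 2)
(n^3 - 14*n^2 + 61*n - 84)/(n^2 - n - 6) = (n^2 - 11*n + 28)/(n + 2)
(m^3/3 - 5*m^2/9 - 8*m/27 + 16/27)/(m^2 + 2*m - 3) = (9*m^3 - 15*m^2 - 8*m + 16)/(27*(m^2 + 2*m - 3))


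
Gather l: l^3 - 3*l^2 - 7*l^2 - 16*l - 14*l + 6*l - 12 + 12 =l^3 - 10*l^2 - 24*l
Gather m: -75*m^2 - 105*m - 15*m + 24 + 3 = -75*m^2 - 120*m + 27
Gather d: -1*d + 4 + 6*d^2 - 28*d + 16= 6*d^2 - 29*d + 20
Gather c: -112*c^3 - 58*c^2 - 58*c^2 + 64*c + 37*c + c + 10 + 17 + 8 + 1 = -112*c^3 - 116*c^2 + 102*c + 36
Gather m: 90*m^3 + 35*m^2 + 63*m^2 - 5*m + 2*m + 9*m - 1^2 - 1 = 90*m^3 + 98*m^2 + 6*m - 2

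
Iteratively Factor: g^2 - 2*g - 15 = (g - 5)*(g + 3)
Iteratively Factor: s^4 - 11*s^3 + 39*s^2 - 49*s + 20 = (s - 1)*(s^3 - 10*s^2 + 29*s - 20) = (s - 4)*(s - 1)*(s^2 - 6*s + 5) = (s - 4)*(s - 1)^2*(s - 5)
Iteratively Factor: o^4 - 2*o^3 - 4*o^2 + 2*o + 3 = (o + 1)*(o^3 - 3*o^2 - o + 3) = (o + 1)^2*(o^2 - 4*o + 3) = (o - 3)*(o + 1)^2*(o - 1)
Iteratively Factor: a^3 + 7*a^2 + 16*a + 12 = (a + 2)*(a^2 + 5*a + 6) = (a + 2)*(a + 3)*(a + 2)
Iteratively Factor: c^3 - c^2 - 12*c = (c + 3)*(c^2 - 4*c) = (c - 4)*(c + 3)*(c)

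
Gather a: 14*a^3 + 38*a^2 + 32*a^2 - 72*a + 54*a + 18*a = 14*a^3 + 70*a^2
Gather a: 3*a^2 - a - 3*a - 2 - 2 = 3*a^2 - 4*a - 4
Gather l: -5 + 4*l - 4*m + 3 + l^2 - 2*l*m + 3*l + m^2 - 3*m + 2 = l^2 + l*(7 - 2*m) + m^2 - 7*m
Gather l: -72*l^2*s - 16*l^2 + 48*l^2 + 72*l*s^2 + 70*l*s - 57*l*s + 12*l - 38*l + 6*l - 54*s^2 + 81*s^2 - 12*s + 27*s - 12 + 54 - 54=l^2*(32 - 72*s) + l*(72*s^2 + 13*s - 20) + 27*s^2 + 15*s - 12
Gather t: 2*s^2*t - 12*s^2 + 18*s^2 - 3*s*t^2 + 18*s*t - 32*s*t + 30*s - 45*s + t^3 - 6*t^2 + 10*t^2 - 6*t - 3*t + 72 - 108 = 6*s^2 - 15*s + t^3 + t^2*(4 - 3*s) + t*(2*s^2 - 14*s - 9) - 36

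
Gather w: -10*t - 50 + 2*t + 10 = -8*t - 40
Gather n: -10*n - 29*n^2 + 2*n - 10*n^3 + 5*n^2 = -10*n^3 - 24*n^2 - 8*n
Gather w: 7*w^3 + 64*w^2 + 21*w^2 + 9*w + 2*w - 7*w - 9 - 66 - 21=7*w^3 + 85*w^2 + 4*w - 96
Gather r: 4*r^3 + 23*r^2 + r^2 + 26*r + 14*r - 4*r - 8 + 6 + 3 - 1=4*r^3 + 24*r^2 + 36*r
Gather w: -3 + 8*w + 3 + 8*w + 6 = 16*w + 6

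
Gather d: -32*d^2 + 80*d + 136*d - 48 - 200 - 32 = -32*d^2 + 216*d - 280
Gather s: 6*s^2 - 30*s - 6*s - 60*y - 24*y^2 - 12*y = 6*s^2 - 36*s - 24*y^2 - 72*y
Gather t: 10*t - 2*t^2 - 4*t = -2*t^2 + 6*t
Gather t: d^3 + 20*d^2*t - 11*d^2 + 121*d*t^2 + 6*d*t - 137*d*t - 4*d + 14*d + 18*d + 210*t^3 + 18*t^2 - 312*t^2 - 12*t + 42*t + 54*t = d^3 - 11*d^2 + 28*d + 210*t^3 + t^2*(121*d - 294) + t*(20*d^2 - 131*d + 84)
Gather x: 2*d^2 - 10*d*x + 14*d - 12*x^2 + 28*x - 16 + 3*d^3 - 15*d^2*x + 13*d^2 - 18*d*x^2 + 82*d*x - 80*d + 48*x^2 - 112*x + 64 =3*d^3 + 15*d^2 - 66*d + x^2*(36 - 18*d) + x*(-15*d^2 + 72*d - 84) + 48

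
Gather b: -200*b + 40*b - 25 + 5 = -160*b - 20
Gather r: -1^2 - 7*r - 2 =-7*r - 3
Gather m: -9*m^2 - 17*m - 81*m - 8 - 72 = -9*m^2 - 98*m - 80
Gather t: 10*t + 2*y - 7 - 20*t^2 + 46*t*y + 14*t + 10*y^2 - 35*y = -20*t^2 + t*(46*y + 24) + 10*y^2 - 33*y - 7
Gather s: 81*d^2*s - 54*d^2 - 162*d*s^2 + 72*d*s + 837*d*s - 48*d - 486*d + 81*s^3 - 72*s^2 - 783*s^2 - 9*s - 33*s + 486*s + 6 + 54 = -54*d^2 - 534*d + 81*s^3 + s^2*(-162*d - 855) + s*(81*d^2 + 909*d + 444) + 60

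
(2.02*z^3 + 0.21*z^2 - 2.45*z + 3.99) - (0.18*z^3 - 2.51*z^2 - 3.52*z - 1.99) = 1.84*z^3 + 2.72*z^2 + 1.07*z + 5.98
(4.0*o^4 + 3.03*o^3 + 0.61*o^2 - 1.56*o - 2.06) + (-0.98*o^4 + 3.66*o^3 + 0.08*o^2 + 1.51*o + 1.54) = 3.02*o^4 + 6.69*o^3 + 0.69*o^2 - 0.05*o - 0.52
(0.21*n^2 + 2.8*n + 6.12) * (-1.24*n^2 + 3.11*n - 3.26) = -0.2604*n^4 - 2.8189*n^3 + 0.434599999999999*n^2 + 9.9052*n - 19.9512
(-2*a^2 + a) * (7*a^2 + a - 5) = -14*a^4 + 5*a^3 + 11*a^2 - 5*a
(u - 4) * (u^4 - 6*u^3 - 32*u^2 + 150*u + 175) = u^5 - 10*u^4 - 8*u^3 + 278*u^2 - 425*u - 700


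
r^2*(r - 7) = r^3 - 7*r^2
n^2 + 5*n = n*(n + 5)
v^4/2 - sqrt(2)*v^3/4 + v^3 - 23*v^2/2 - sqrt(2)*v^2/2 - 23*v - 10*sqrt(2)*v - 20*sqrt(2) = (v/2 + 1)*(v - 4*sqrt(2))*(v + sqrt(2))*(v + 5*sqrt(2)/2)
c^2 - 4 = (c - 2)*(c + 2)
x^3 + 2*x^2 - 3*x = x*(x - 1)*(x + 3)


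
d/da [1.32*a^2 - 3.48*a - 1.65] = 2.64*a - 3.48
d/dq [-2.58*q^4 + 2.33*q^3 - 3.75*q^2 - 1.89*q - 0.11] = -10.32*q^3 + 6.99*q^2 - 7.5*q - 1.89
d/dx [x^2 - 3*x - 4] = 2*x - 3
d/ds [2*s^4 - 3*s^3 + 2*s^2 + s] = 8*s^3 - 9*s^2 + 4*s + 1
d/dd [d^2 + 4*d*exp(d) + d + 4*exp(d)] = 4*d*exp(d) + 2*d + 8*exp(d) + 1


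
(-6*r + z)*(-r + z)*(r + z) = 6*r^3 - r^2*z - 6*r*z^2 + z^3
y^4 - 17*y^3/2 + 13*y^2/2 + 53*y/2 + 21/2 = (y - 7)*(y - 3)*(y + 1/2)*(y + 1)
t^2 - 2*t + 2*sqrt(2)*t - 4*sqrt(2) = (t - 2)*(t + 2*sqrt(2))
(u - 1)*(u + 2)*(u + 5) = u^3 + 6*u^2 + 3*u - 10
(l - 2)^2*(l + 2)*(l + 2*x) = l^4 + 2*l^3*x - 2*l^3 - 4*l^2*x - 4*l^2 - 8*l*x + 8*l + 16*x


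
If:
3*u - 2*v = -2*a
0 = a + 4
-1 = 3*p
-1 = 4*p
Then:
No Solution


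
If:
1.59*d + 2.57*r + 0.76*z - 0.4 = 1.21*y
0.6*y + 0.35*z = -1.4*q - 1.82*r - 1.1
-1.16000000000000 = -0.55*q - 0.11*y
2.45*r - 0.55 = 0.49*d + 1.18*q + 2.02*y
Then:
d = -0.316346133034143*z - 0.128197269178489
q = 0.0285487297344576*z + 2.87047994224953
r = -0.167209907925752*z - 1.55742023058983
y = -0.142743648672288*z - 3.8069451657931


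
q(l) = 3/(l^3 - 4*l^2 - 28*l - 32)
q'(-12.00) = 0.00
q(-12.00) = 0.00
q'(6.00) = -0.00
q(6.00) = -0.02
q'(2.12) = 0.01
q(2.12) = -0.03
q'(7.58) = -0.17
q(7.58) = -0.08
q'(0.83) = 0.03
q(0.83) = -0.05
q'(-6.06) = -0.01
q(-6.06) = -0.01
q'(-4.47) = -0.04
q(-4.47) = -0.04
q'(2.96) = 0.00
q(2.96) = -0.02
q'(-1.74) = 34.58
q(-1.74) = -4.56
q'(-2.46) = -6.02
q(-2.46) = -1.36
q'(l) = 3*(-3*l^2 + 8*l + 28)/(l^3 - 4*l^2 - 28*l - 32)^2 = 3*(-3*l^2 + 8*l + 28)/(-l^3 + 4*l^2 + 28*l + 32)^2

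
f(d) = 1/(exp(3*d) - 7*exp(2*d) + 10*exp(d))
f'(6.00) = 0.00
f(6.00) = 0.00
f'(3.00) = 0.00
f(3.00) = 0.00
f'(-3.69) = -4.00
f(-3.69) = 4.08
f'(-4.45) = -8.56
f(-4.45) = 8.63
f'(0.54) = 3.48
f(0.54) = 0.62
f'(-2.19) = -0.89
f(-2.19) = 0.97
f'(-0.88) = -0.21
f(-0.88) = 0.33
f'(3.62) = -0.00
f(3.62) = 0.00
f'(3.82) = -0.00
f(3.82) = 0.00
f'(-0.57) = -0.13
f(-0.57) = 0.28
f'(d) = (-3*exp(3*d) + 14*exp(2*d) - 10*exp(d))/(exp(3*d) - 7*exp(2*d) + 10*exp(d))^2 = (-3*exp(2*d) + 14*exp(d) - 10)*exp(-d)/(exp(2*d) - 7*exp(d) + 10)^2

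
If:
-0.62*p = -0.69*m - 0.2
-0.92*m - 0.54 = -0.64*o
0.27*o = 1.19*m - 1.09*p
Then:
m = -1.41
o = -1.18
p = -1.25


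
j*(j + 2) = j^2 + 2*j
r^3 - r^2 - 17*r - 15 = (r - 5)*(r + 1)*(r + 3)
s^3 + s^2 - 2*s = s*(s - 1)*(s + 2)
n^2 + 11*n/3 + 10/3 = (n + 5/3)*(n + 2)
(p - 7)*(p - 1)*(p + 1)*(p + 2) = p^4 - 5*p^3 - 15*p^2 + 5*p + 14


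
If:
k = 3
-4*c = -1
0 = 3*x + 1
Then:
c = 1/4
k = 3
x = -1/3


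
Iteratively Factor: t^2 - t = (t)*(t - 1)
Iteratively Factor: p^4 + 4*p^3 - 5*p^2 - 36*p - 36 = (p + 3)*(p^3 + p^2 - 8*p - 12) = (p + 2)*(p + 3)*(p^2 - p - 6) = (p - 3)*(p + 2)*(p + 3)*(p + 2)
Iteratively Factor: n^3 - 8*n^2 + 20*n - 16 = (n - 2)*(n^2 - 6*n + 8) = (n - 4)*(n - 2)*(n - 2)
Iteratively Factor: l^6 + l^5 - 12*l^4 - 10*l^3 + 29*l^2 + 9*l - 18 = (l - 1)*(l^5 + 2*l^4 - 10*l^3 - 20*l^2 + 9*l + 18) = (l - 1)*(l + 1)*(l^4 + l^3 - 11*l^2 - 9*l + 18) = (l - 1)*(l + 1)*(l + 2)*(l^3 - l^2 - 9*l + 9) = (l - 3)*(l - 1)*(l + 1)*(l + 2)*(l^2 + 2*l - 3) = (l - 3)*(l - 1)^2*(l + 1)*(l + 2)*(l + 3)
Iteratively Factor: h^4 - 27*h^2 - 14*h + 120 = (h - 2)*(h^3 + 2*h^2 - 23*h - 60) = (h - 2)*(h + 4)*(h^2 - 2*h - 15) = (h - 5)*(h - 2)*(h + 4)*(h + 3)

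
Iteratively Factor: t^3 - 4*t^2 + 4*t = (t - 2)*(t^2 - 2*t) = (t - 2)^2*(t)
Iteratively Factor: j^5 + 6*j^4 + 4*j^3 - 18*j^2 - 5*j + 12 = (j - 1)*(j^4 + 7*j^3 + 11*j^2 - 7*j - 12) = (j - 1)*(j + 4)*(j^3 + 3*j^2 - j - 3) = (j - 1)^2*(j + 4)*(j^2 + 4*j + 3) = (j - 1)^2*(j + 3)*(j + 4)*(j + 1)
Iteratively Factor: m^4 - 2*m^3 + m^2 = (m - 1)*(m^3 - m^2) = m*(m - 1)*(m^2 - m) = m*(m - 1)^2*(m)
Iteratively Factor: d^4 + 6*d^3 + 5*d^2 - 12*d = (d - 1)*(d^3 + 7*d^2 + 12*d) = d*(d - 1)*(d^2 + 7*d + 12) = d*(d - 1)*(d + 3)*(d + 4)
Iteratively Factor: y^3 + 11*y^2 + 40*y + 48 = (y + 4)*(y^2 + 7*y + 12) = (y + 4)^2*(y + 3)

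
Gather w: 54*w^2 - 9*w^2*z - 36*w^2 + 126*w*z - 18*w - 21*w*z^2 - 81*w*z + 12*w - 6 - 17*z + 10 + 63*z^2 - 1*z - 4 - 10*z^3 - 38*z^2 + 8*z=w^2*(18 - 9*z) + w*(-21*z^2 + 45*z - 6) - 10*z^3 + 25*z^2 - 10*z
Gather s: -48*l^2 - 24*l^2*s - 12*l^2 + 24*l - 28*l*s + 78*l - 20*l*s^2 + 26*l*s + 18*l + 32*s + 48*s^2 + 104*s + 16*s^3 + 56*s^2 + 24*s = -60*l^2 + 120*l + 16*s^3 + s^2*(104 - 20*l) + s*(-24*l^2 - 2*l + 160)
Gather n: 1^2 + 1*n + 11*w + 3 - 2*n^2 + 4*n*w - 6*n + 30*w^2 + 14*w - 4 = -2*n^2 + n*(4*w - 5) + 30*w^2 + 25*w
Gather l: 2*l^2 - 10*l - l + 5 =2*l^2 - 11*l + 5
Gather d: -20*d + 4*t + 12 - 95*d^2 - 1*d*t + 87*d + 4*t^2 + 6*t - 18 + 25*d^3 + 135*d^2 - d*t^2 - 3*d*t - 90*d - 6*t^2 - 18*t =25*d^3 + 40*d^2 + d*(-t^2 - 4*t - 23) - 2*t^2 - 8*t - 6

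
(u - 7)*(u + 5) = u^2 - 2*u - 35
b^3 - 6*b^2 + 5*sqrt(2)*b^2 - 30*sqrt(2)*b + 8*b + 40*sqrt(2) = (b - 4)*(b - 2)*(b + 5*sqrt(2))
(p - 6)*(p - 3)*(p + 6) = p^3 - 3*p^2 - 36*p + 108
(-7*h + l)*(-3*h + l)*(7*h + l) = 147*h^3 - 49*h^2*l - 3*h*l^2 + l^3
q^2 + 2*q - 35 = (q - 5)*(q + 7)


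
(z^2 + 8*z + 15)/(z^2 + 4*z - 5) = (z + 3)/(z - 1)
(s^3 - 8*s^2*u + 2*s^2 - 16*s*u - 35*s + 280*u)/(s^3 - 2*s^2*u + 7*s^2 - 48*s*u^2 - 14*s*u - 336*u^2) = (s - 5)/(s + 6*u)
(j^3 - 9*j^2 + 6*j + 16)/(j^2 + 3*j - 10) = (j^2 - 7*j - 8)/(j + 5)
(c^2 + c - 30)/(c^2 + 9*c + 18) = (c - 5)/(c + 3)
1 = 1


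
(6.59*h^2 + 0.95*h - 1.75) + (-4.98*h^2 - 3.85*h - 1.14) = 1.61*h^2 - 2.9*h - 2.89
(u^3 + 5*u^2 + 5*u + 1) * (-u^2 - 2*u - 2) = -u^5 - 7*u^4 - 17*u^3 - 21*u^2 - 12*u - 2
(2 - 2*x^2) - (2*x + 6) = -2*x^2 - 2*x - 4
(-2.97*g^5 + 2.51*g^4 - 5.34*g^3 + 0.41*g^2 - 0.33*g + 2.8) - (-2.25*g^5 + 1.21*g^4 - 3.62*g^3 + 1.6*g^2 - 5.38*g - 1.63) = -0.72*g^5 + 1.3*g^4 - 1.72*g^3 - 1.19*g^2 + 5.05*g + 4.43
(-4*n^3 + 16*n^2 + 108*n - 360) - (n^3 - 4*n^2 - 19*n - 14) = -5*n^3 + 20*n^2 + 127*n - 346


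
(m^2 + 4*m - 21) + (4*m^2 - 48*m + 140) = 5*m^2 - 44*m + 119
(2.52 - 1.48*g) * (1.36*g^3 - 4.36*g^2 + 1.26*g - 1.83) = -2.0128*g^4 + 9.88*g^3 - 12.852*g^2 + 5.8836*g - 4.6116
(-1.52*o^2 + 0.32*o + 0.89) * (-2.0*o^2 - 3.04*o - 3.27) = 3.04*o^4 + 3.9808*o^3 + 2.2176*o^2 - 3.752*o - 2.9103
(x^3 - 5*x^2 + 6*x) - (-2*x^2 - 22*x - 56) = x^3 - 3*x^2 + 28*x + 56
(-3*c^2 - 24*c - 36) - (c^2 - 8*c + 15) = -4*c^2 - 16*c - 51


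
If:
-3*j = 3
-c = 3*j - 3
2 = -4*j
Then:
No Solution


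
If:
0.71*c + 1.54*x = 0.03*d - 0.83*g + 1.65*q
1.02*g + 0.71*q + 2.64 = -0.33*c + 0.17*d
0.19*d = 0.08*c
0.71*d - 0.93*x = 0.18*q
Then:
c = 4.06188747588895*x - 0.668649740290401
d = 1.71026841090061*x - 0.281536732753853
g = -2.12847608185862*x - 1.64583095026035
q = 1.57939206521908*x - 1.11050600141798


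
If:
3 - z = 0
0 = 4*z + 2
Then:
No Solution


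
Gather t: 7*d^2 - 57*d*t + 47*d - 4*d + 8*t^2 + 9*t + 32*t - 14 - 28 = 7*d^2 + 43*d + 8*t^2 + t*(41 - 57*d) - 42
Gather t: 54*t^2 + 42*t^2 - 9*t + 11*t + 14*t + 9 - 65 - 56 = 96*t^2 + 16*t - 112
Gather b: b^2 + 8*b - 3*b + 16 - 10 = b^2 + 5*b + 6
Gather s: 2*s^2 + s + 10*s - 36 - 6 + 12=2*s^2 + 11*s - 30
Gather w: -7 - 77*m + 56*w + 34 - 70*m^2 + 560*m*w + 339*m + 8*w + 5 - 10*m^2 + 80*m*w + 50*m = -80*m^2 + 312*m + w*(640*m + 64) + 32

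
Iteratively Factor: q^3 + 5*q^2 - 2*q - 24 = (q + 3)*(q^2 + 2*q - 8) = (q - 2)*(q + 3)*(q + 4)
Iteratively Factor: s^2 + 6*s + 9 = (s + 3)*(s + 3)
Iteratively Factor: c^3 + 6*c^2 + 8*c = (c + 4)*(c^2 + 2*c) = c*(c + 4)*(c + 2)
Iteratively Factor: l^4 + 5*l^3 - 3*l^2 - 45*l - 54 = (l + 2)*(l^3 + 3*l^2 - 9*l - 27) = (l + 2)*(l + 3)*(l^2 - 9) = (l - 3)*(l + 2)*(l + 3)*(l + 3)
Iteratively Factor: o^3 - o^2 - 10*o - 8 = (o - 4)*(o^2 + 3*o + 2) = (o - 4)*(o + 1)*(o + 2)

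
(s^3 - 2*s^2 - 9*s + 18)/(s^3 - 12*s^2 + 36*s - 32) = (s^2 - 9)/(s^2 - 10*s + 16)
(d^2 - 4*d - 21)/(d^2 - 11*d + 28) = (d + 3)/(d - 4)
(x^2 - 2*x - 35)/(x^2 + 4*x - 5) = (x - 7)/(x - 1)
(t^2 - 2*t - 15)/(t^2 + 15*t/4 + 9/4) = 4*(t - 5)/(4*t + 3)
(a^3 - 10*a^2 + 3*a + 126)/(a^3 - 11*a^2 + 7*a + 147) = (a - 6)/(a - 7)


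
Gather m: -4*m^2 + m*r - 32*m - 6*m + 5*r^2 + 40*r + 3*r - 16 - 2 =-4*m^2 + m*(r - 38) + 5*r^2 + 43*r - 18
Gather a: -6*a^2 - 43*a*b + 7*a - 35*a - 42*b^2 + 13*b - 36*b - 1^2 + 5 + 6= -6*a^2 + a*(-43*b - 28) - 42*b^2 - 23*b + 10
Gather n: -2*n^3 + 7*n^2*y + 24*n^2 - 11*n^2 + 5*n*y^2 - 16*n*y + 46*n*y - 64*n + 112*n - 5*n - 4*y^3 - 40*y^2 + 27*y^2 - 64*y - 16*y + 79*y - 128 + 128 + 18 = -2*n^3 + n^2*(7*y + 13) + n*(5*y^2 + 30*y + 43) - 4*y^3 - 13*y^2 - y + 18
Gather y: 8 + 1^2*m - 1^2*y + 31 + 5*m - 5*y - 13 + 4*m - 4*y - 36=10*m - 10*y - 10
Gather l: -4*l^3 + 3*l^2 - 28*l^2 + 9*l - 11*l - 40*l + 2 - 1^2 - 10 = -4*l^3 - 25*l^2 - 42*l - 9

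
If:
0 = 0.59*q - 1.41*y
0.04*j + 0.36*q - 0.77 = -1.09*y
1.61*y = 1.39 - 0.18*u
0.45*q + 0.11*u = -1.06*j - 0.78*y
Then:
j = -1.15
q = 1.00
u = 3.98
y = 0.42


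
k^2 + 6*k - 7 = (k - 1)*(k + 7)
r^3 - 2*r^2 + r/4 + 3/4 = (r - 3/2)*(r - 1)*(r + 1/2)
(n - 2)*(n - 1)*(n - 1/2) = n^3 - 7*n^2/2 + 7*n/2 - 1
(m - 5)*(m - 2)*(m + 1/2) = m^3 - 13*m^2/2 + 13*m/2 + 5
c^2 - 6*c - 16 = (c - 8)*(c + 2)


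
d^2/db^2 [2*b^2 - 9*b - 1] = 4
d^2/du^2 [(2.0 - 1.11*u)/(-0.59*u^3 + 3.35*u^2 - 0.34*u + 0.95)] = (2.318346*u^5 - 21.51789*u^4 + 87.716618*u^3 - 129.61134*u^2 - 14.25345*u + 12.98466)/(0.205379*u^9 - 3.498405*u^8 + 20.218887*u^7 - 42.61952*u^6 + 22.917612*u^5 - 34.289325*u^4 + 8.129029*u^3 - 9.399585*u^2 + 0.92055*u - 0.857375)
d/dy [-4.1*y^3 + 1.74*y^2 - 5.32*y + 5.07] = -12.3*y^2 + 3.48*y - 5.32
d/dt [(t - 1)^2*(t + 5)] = 3*(t - 1)*(t + 3)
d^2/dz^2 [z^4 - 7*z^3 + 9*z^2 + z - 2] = 12*z^2 - 42*z + 18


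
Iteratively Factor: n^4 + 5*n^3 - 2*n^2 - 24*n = (n + 3)*(n^3 + 2*n^2 - 8*n) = (n + 3)*(n + 4)*(n^2 - 2*n) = (n - 2)*(n + 3)*(n + 4)*(n)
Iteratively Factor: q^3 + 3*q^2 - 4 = (q - 1)*(q^2 + 4*q + 4) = (q - 1)*(q + 2)*(q + 2)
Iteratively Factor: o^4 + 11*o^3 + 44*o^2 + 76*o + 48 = (o + 3)*(o^3 + 8*o^2 + 20*o + 16) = (o + 3)*(o + 4)*(o^2 + 4*o + 4) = (o + 2)*(o + 3)*(o + 4)*(o + 2)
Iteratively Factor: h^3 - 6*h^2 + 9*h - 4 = (h - 1)*(h^2 - 5*h + 4) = (h - 1)^2*(h - 4)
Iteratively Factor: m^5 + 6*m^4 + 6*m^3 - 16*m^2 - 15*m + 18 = (m + 3)*(m^4 + 3*m^3 - 3*m^2 - 7*m + 6) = (m + 3)^2*(m^3 - 3*m + 2) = (m + 2)*(m + 3)^2*(m^2 - 2*m + 1) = (m - 1)*(m + 2)*(m + 3)^2*(m - 1)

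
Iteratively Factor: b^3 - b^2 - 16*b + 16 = (b + 4)*(b^2 - 5*b + 4) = (b - 4)*(b + 4)*(b - 1)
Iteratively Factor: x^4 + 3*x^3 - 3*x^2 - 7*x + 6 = (x - 1)*(x^3 + 4*x^2 + x - 6) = (x - 1)*(x + 2)*(x^2 + 2*x - 3) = (x - 1)^2*(x + 2)*(x + 3)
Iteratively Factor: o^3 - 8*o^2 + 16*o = (o - 4)*(o^2 - 4*o) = (o - 4)^2*(o)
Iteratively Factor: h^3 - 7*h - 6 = (h + 1)*(h^2 - h - 6) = (h + 1)*(h + 2)*(h - 3)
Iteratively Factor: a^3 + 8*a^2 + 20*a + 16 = (a + 2)*(a^2 + 6*a + 8) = (a + 2)^2*(a + 4)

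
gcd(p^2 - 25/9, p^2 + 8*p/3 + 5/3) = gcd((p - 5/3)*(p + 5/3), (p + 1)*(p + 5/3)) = p + 5/3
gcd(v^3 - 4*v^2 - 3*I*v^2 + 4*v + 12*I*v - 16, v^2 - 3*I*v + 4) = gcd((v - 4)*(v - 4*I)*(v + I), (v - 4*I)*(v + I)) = v^2 - 3*I*v + 4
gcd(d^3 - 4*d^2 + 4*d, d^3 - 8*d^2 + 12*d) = d^2 - 2*d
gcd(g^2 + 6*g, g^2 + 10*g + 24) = g + 6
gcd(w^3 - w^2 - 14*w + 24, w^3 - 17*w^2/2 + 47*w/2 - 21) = w^2 - 5*w + 6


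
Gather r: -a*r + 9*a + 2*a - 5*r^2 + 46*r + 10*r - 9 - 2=11*a - 5*r^2 + r*(56 - a) - 11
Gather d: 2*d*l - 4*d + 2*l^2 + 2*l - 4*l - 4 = d*(2*l - 4) + 2*l^2 - 2*l - 4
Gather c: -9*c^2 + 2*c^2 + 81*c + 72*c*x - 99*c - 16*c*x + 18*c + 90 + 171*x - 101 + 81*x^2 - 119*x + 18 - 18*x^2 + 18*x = -7*c^2 + 56*c*x + 63*x^2 + 70*x + 7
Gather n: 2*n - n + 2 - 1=n + 1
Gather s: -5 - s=-s - 5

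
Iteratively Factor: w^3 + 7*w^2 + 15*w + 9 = (w + 1)*(w^2 + 6*w + 9) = (w + 1)*(w + 3)*(w + 3)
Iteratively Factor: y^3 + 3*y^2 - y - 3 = (y + 3)*(y^2 - 1) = (y + 1)*(y + 3)*(y - 1)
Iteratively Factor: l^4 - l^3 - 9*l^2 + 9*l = (l)*(l^3 - l^2 - 9*l + 9) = l*(l - 3)*(l^2 + 2*l - 3) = l*(l - 3)*(l + 3)*(l - 1)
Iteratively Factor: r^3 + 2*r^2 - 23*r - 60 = (r + 4)*(r^2 - 2*r - 15) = (r - 5)*(r + 4)*(r + 3)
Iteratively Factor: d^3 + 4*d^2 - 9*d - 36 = (d + 3)*(d^2 + d - 12) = (d - 3)*(d + 3)*(d + 4)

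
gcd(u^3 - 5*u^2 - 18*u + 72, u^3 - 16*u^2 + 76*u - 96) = u - 6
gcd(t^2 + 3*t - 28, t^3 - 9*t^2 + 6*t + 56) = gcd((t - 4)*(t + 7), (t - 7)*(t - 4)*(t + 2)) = t - 4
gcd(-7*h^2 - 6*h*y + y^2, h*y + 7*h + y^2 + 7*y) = h + y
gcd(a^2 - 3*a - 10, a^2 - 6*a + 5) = a - 5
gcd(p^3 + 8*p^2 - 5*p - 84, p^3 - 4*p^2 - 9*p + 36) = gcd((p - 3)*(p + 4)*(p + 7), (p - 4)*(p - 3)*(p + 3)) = p - 3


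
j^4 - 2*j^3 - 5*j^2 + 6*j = j*(j - 3)*(j - 1)*(j + 2)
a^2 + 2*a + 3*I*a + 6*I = (a + 2)*(a + 3*I)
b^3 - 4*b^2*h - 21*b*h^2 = b*(b - 7*h)*(b + 3*h)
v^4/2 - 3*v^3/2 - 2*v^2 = v^2*(v/2 + 1/2)*(v - 4)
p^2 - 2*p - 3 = (p - 3)*(p + 1)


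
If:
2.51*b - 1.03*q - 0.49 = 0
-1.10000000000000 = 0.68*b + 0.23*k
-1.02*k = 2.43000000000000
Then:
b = -0.81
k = -2.38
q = -2.45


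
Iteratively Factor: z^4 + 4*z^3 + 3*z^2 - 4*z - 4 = (z + 2)*(z^3 + 2*z^2 - z - 2) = (z + 1)*(z + 2)*(z^2 + z - 2) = (z + 1)*(z + 2)^2*(z - 1)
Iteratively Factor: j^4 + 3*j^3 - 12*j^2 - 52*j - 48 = (j + 2)*(j^3 + j^2 - 14*j - 24) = (j + 2)*(j + 3)*(j^2 - 2*j - 8) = (j - 4)*(j + 2)*(j + 3)*(j + 2)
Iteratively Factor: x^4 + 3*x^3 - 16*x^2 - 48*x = (x + 4)*(x^3 - x^2 - 12*x) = (x + 3)*(x + 4)*(x^2 - 4*x) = (x - 4)*(x + 3)*(x + 4)*(x)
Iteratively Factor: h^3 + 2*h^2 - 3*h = (h - 1)*(h^2 + 3*h) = h*(h - 1)*(h + 3)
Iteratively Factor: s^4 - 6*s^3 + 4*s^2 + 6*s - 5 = (s - 1)*(s^3 - 5*s^2 - s + 5) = (s - 5)*(s - 1)*(s^2 - 1) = (s - 5)*(s - 1)*(s + 1)*(s - 1)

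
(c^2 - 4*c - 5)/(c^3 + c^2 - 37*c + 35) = (c + 1)/(c^2 + 6*c - 7)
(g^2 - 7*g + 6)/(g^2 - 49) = (g^2 - 7*g + 6)/(g^2 - 49)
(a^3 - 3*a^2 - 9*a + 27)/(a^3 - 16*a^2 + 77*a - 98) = (a^3 - 3*a^2 - 9*a + 27)/(a^3 - 16*a^2 + 77*a - 98)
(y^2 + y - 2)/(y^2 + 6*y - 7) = (y + 2)/(y + 7)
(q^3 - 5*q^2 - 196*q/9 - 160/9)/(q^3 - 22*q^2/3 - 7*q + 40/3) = (q + 4/3)/(q - 1)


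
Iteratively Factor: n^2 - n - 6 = (n + 2)*(n - 3)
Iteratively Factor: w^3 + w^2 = (w + 1)*(w^2) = w*(w + 1)*(w)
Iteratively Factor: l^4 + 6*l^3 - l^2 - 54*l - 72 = (l + 3)*(l^3 + 3*l^2 - 10*l - 24) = (l + 2)*(l + 3)*(l^2 + l - 12) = (l - 3)*(l + 2)*(l + 3)*(l + 4)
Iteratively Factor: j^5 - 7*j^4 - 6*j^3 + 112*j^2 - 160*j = (j - 2)*(j^4 - 5*j^3 - 16*j^2 + 80*j) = j*(j - 2)*(j^3 - 5*j^2 - 16*j + 80) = j*(j - 5)*(j - 2)*(j^2 - 16) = j*(j - 5)*(j - 2)*(j + 4)*(j - 4)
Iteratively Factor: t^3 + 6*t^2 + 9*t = (t + 3)*(t^2 + 3*t) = (t + 3)^2*(t)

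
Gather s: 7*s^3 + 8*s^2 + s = 7*s^3 + 8*s^2 + s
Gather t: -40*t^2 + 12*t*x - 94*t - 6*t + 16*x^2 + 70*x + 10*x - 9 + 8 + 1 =-40*t^2 + t*(12*x - 100) + 16*x^2 + 80*x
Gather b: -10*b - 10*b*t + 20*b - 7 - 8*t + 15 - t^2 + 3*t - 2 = b*(10 - 10*t) - t^2 - 5*t + 6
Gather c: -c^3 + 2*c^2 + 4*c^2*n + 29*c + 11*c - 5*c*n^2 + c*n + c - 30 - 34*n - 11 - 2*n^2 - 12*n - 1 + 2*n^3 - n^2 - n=-c^3 + c^2*(4*n + 2) + c*(-5*n^2 + n + 41) + 2*n^3 - 3*n^2 - 47*n - 42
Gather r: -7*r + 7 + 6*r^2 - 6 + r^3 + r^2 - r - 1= r^3 + 7*r^2 - 8*r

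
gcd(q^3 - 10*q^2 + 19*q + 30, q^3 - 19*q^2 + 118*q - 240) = q^2 - 11*q + 30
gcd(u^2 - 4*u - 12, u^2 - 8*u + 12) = u - 6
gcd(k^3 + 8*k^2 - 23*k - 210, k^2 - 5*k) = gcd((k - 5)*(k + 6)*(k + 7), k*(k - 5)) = k - 5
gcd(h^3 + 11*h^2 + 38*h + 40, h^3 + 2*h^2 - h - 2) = h + 2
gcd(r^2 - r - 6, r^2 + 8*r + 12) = r + 2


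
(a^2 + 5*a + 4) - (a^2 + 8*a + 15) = -3*a - 11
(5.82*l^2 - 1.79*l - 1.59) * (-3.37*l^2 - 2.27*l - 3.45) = -19.6134*l^4 - 7.1791*l^3 - 10.6574*l^2 + 9.7848*l + 5.4855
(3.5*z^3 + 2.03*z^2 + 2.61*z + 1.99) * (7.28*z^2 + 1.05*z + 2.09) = 25.48*z^5 + 18.4534*z^4 + 28.4473*z^3 + 21.4704*z^2 + 7.5444*z + 4.1591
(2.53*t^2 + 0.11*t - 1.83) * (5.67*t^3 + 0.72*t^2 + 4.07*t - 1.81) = 14.3451*t^5 + 2.4453*t^4 + 0.000199999999999367*t^3 - 5.4492*t^2 - 7.6472*t + 3.3123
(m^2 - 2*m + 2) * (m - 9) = m^3 - 11*m^2 + 20*m - 18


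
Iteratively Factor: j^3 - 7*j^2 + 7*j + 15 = (j - 5)*(j^2 - 2*j - 3) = (j - 5)*(j - 3)*(j + 1)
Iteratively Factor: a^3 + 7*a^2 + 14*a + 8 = (a + 1)*(a^2 + 6*a + 8) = (a + 1)*(a + 2)*(a + 4)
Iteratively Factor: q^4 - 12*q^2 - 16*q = (q + 2)*(q^3 - 2*q^2 - 8*q) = (q - 4)*(q + 2)*(q^2 + 2*q) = q*(q - 4)*(q + 2)*(q + 2)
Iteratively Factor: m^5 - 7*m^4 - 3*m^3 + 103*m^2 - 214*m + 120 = (m - 2)*(m^4 - 5*m^3 - 13*m^2 + 77*m - 60) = (m - 3)*(m - 2)*(m^3 - 2*m^2 - 19*m + 20) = (m - 3)*(m - 2)*(m - 1)*(m^2 - m - 20) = (m - 5)*(m - 3)*(m - 2)*(m - 1)*(m + 4)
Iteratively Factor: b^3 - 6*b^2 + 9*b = (b)*(b^2 - 6*b + 9) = b*(b - 3)*(b - 3)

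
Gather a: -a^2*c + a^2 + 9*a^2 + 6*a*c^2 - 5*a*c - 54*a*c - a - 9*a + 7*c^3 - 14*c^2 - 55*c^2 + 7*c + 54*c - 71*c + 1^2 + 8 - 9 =a^2*(10 - c) + a*(6*c^2 - 59*c - 10) + 7*c^3 - 69*c^2 - 10*c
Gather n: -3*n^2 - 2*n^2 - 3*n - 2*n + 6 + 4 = -5*n^2 - 5*n + 10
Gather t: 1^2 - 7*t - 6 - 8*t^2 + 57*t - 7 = -8*t^2 + 50*t - 12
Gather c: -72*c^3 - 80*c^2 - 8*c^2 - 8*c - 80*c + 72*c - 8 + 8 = -72*c^3 - 88*c^2 - 16*c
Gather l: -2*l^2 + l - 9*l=-2*l^2 - 8*l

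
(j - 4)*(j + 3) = j^2 - j - 12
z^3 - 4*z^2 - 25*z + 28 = (z - 7)*(z - 1)*(z + 4)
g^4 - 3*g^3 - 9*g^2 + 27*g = g*(g - 3)^2*(g + 3)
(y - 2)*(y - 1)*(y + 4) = y^3 + y^2 - 10*y + 8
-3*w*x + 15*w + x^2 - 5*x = (-3*w + x)*(x - 5)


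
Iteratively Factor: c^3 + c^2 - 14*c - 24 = (c - 4)*(c^2 + 5*c + 6) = (c - 4)*(c + 2)*(c + 3)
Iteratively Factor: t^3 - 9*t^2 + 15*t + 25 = (t - 5)*(t^2 - 4*t - 5) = (t - 5)^2*(t + 1)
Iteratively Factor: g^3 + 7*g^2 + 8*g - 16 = (g - 1)*(g^2 + 8*g + 16) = (g - 1)*(g + 4)*(g + 4)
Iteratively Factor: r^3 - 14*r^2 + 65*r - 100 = (r - 4)*(r^2 - 10*r + 25) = (r - 5)*(r - 4)*(r - 5)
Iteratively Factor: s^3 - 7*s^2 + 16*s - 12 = (s - 2)*(s^2 - 5*s + 6) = (s - 3)*(s - 2)*(s - 2)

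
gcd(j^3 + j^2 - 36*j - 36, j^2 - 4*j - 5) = j + 1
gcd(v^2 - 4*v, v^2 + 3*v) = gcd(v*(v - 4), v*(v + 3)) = v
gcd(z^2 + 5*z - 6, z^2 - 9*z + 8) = z - 1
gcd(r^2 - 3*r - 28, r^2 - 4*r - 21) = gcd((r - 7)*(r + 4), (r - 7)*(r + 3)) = r - 7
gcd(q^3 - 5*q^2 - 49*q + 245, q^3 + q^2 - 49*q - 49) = q^2 - 49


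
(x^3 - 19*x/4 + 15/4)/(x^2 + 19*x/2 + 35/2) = (2*x^2 - 5*x + 3)/(2*(x + 7))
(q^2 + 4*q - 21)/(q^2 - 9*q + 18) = (q + 7)/(q - 6)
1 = 1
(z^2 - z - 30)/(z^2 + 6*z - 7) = (z^2 - z - 30)/(z^2 + 6*z - 7)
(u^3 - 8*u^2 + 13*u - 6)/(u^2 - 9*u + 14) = (u^3 - 8*u^2 + 13*u - 6)/(u^2 - 9*u + 14)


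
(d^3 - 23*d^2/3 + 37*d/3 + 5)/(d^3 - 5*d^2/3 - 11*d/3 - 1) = (d - 5)/(d + 1)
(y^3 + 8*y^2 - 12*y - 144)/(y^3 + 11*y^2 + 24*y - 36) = (y - 4)/(y - 1)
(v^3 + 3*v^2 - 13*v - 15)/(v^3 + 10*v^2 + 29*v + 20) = (v - 3)/(v + 4)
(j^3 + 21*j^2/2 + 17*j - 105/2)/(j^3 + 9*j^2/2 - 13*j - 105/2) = (2*j^2 + 11*j - 21)/(2*j^2 - j - 21)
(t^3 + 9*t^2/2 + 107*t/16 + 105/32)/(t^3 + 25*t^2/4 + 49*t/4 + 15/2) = (8*t^2 + 26*t + 21)/(8*(t^2 + 5*t + 6))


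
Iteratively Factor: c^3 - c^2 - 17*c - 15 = (c - 5)*(c^2 + 4*c + 3) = (c - 5)*(c + 1)*(c + 3)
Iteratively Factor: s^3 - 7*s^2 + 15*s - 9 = (s - 3)*(s^2 - 4*s + 3) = (s - 3)^2*(s - 1)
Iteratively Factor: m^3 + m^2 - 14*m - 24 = (m - 4)*(m^2 + 5*m + 6) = (m - 4)*(m + 2)*(m + 3)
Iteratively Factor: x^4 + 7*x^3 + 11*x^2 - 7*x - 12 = (x - 1)*(x^3 + 8*x^2 + 19*x + 12) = (x - 1)*(x + 3)*(x^2 + 5*x + 4) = (x - 1)*(x + 1)*(x + 3)*(x + 4)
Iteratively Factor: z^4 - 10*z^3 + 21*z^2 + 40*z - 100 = (z - 5)*(z^3 - 5*z^2 - 4*z + 20) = (z - 5)*(z - 2)*(z^2 - 3*z - 10) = (z - 5)*(z - 2)*(z + 2)*(z - 5)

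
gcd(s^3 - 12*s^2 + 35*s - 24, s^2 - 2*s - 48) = s - 8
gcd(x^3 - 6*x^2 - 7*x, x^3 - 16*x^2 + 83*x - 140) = x - 7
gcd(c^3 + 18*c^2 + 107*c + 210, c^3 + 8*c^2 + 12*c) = c + 6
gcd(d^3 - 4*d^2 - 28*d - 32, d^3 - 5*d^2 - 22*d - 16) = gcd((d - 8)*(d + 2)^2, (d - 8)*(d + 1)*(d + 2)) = d^2 - 6*d - 16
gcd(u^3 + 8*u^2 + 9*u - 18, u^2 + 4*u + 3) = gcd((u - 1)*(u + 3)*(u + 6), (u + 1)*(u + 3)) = u + 3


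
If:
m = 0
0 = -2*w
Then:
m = 0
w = 0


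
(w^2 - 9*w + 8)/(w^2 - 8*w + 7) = (w - 8)/(w - 7)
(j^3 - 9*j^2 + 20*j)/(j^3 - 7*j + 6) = j*(j^2 - 9*j + 20)/(j^3 - 7*j + 6)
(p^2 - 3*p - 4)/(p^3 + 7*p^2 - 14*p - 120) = (p + 1)/(p^2 + 11*p + 30)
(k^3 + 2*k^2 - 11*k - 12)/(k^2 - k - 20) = (k^2 - 2*k - 3)/(k - 5)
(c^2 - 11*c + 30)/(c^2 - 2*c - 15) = (c - 6)/(c + 3)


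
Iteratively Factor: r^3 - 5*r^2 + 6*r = (r)*(r^2 - 5*r + 6) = r*(r - 3)*(r - 2)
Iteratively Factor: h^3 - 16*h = (h + 4)*(h^2 - 4*h) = (h - 4)*(h + 4)*(h)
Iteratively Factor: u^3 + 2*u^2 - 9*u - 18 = (u + 2)*(u^2 - 9) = (u + 2)*(u + 3)*(u - 3)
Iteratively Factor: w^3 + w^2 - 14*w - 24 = (w + 2)*(w^2 - w - 12) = (w - 4)*(w + 2)*(w + 3)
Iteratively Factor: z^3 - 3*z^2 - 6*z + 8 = (z + 2)*(z^2 - 5*z + 4) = (z - 1)*(z + 2)*(z - 4)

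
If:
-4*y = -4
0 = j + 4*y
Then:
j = -4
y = 1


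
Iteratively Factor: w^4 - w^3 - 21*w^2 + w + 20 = (w - 5)*(w^3 + 4*w^2 - w - 4) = (w - 5)*(w - 1)*(w^2 + 5*w + 4) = (w - 5)*(w - 1)*(w + 4)*(w + 1)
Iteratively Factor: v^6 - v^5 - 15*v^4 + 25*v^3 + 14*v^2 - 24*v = (v - 1)*(v^5 - 15*v^3 + 10*v^2 + 24*v) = (v - 3)*(v - 1)*(v^4 + 3*v^3 - 6*v^2 - 8*v) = (v - 3)*(v - 2)*(v - 1)*(v^3 + 5*v^2 + 4*v) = (v - 3)*(v - 2)*(v - 1)*(v + 1)*(v^2 + 4*v) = v*(v - 3)*(v - 2)*(v - 1)*(v + 1)*(v + 4)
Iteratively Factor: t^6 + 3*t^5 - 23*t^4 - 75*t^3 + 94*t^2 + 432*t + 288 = (t + 3)*(t^5 - 23*t^3 - 6*t^2 + 112*t + 96) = (t - 4)*(t + 3)*(t^4 + 4*t^3 - 7*t^2 - 34*t - 24) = (t - 4)*(t + 1)*(t + 3)*(t^3 + 3*t^2 - 10*t - 24) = (t - 4)*(t - 3)*(t + 1)*(t + 3)*(t^2 + 6*t + 8) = (t - 4)*(t - 3)*(t + 1)*(t + 2)*(t + 3)*(t + 4)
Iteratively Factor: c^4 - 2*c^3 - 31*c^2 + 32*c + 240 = (c + 3)*(c^3 - 5*c^2 - 16*c + 80) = (c - 5)*(c + 3)*(c^2 - 16) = (c - 5)*(c - 4)*(c + 3)*(c + 4)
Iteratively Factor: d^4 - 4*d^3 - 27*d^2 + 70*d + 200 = (d - 5)*(d^3 + d^2 - 22*d - 40) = (d - 5)^2*(d^2 + 6*d + 8) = (d - 5)^2*(d + 4)*(d + 2)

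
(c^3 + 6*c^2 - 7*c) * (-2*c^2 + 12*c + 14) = -2*c^5 + 100*c^3 - 98*c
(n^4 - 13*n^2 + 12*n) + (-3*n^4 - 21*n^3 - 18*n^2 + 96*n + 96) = -2*n^4 - 21*n^3 - 31*n^2 + 108*n + 96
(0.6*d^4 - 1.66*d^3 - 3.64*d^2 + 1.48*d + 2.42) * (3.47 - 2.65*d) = -1.59*d^5 + 6.481*d^4 + 3.8858*d^3 - 16.5528*d^2 - 1.2774*d + 8.3974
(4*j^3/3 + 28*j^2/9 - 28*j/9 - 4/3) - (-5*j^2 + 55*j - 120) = 4*j^3/3 + 73*j^2/9 - 523*j/9 + 356/3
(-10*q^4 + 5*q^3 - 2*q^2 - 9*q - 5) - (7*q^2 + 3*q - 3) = -10*q^4 + 5*q^3 - 9*q^2 - 12*q - 2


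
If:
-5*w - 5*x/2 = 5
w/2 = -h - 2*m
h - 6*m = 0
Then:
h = 3*x/16 + 3/8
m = x/32 + 1/16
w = -x/2 - 1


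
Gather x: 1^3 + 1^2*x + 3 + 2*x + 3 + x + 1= 4*x + 8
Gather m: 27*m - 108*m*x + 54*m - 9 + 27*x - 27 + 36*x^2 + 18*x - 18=m*(81 - 108*x) + 36*x^2 + 45*x - 54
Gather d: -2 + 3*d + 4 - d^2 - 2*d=-d^2 + d + 2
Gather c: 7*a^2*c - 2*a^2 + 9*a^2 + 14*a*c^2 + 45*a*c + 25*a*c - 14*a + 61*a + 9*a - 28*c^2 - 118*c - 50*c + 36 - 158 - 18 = 7*a^2 + 56*a + c^2*(14*a - 28) + c*(7*a^2 + 70*a - 168) - 140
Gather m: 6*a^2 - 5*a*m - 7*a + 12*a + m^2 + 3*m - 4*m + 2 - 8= 6*a^2 + 5*a + m^2 + m*(-5*a - 1) - 6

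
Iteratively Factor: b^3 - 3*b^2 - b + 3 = (b - 1)*(b^2 - 2*b - 3) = (b - 1)*(b + 1)*(b - 3)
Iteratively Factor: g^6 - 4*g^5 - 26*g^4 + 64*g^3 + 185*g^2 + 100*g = (g - 5)*(g^5 + g^4 - 21*g^3 - 41*g^2 - 20*g) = g*(g - 5)*(g^4 + g^3 - 21*g^2 - 41*g - 20) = g*(g - 5)*(g + 4)*(g^3 - 3*g^2 - 9*g - 5) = g*(g - 5)*(g + 1)*(g + 4)*(g^2 - 4*g - 5) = g*(g - 5)^2*(g + 1)*(g + 4)*(g + 1)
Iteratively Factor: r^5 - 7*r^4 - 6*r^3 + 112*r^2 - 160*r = (r - 4)*(r^4 - 3*r^3 - 18*r^2 + 40*r) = (r - 4)*(r + 4)*(r^3 - 7*r^2 + 10*r) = (r - 4)*(r - 2)*(r + 4)*(r^2 - 5*r) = r*(r - 4)*(r - 2)*(r + 4)*(r - 5)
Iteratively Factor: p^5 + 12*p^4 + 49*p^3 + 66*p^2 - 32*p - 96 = (p + 2)*(p^4 + 10*p^3 + 29*p^2 + 8*p - 48) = (p + 2)*(p + 3)*(p^3 + 7*p^2 + 8*p - 16) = (p + 2)*(p + 3)*(p + 4)*(p^2 + 3*p - 4) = (p + 2)*(p + 3)*(p + 4)^2*(p - 1)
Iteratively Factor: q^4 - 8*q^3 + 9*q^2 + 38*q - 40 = (q - 1)*(q^3 - 7*q^2 + 2*q + 40) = (q - 1)*(q + 2)*(q^2 - 9*q + 20) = (q - 4)*(q - 1)*(q + 2)*(q - 5)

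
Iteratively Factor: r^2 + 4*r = (r)*(r + 4)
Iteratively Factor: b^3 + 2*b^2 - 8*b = (b + 4)*(b^2 - 2*b) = (b - 2)*(b + 4)*(b)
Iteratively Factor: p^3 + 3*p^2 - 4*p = (p - 1)*(p^2 + 4*p) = p*(p - 1)*(p + 4)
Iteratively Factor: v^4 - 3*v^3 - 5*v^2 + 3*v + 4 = (v + 1)*(v^3 - 4*v^2 - v + 4) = (v + 1)^2*(v^2 - 5*v + 4) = (v - 4)*(v + 1)^2*(v - 1)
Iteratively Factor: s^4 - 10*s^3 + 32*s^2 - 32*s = (s - 4)*(s^3 - 6*s^2 + 8*s) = (s - 4)*(s - 2)*(s^2 - 4*s) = s*(s - 4)*(s - 2)*(s - 4)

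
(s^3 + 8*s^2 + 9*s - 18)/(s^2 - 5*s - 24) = (s^2 + 5*s - 6)/(s - 8)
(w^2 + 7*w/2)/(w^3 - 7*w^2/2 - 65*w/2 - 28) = w/(w^2 - 7*w - 8)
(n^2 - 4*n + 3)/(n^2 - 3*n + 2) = (n - 3)/(n - 2)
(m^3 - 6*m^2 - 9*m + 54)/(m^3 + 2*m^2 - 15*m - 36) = (m^2 - 9*m + 18)/(m^2 - m - 12)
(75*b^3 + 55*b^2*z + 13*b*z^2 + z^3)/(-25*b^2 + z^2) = (15*b^2 + 8*b*z + z^2)/(-5*b + z)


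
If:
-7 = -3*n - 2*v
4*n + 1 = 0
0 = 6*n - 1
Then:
No Solution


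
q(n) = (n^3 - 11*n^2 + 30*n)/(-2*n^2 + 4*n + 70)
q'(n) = (4*n - 4)*(n^3 - 11*n^2 + 30*n)/(-2*n^2 + 4*n + 70)^2 + (3*n^2 - 22*n + 30)/(-2*n^2 + 4*n + 70)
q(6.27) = 0.13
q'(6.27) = 0.78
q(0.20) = 0.08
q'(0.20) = 0.36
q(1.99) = 0.34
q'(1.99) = -0.01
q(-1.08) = -0.73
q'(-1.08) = 1.00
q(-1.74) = -1.59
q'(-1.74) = 1.66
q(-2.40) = -3.05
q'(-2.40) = 2.90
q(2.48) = 0.33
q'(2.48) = -0.06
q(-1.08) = -0.73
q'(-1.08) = 1.00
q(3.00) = 0.28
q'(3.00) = -0.11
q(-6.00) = 30.46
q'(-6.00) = 22.42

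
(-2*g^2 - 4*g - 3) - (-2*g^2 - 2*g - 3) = -2*g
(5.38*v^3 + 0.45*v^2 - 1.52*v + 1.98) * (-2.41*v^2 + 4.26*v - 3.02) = -12.9658*v^5 + 21.8343*v^4 - 10.6674*v^3 - 12.606*v^2 + 13.0252*v - 5.9796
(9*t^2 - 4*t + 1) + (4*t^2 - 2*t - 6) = 13*t^2 - 6*t - 5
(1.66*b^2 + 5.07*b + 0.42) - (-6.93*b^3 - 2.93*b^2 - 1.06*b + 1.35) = 6.93*b^3 + 4.59*b^2 + 6.13*b - 0.93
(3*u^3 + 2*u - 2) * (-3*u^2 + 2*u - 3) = -9*u^5 + 6*u^4 - 15*u^3 + 10*u^2 - 10*u + 6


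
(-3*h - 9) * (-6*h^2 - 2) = 18*h^3 + 54*h^2 + 6*h + 18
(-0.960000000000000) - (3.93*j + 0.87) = -3.93*j - 1.83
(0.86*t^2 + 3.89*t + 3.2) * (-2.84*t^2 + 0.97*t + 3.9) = -2.4424*t^4 - 10.2134*t^3 - 1.9607*t^2 + 18.275*t + 12.48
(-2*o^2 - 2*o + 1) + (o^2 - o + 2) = -o^2 - 3*o + 3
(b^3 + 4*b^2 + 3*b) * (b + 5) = b^4 + 9*b^3 + 23*b^2 + 15*b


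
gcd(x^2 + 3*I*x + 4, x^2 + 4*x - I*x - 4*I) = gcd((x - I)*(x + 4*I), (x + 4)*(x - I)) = x - I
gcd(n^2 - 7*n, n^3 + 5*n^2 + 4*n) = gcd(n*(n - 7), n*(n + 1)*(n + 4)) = n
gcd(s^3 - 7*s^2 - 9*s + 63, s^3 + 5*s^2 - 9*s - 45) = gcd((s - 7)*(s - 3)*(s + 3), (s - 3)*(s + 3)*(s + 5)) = s^2 - 9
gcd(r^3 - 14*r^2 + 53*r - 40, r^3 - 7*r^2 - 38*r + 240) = r^2 - 13*r + 40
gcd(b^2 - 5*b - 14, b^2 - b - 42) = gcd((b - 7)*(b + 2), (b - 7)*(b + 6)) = b - 7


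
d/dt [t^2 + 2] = 2*t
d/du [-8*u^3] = -24*u^2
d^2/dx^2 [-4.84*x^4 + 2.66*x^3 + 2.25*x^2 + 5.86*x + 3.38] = -58.08*x^2 + 15.96*x + 4.5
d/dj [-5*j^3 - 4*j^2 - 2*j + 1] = -15*j^2 - 8*j - 2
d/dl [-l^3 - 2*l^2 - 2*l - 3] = -3*l^2 - 4*l - 2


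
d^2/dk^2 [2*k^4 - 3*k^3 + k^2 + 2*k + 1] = 24*k^2 - 18*k + 2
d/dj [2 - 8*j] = -8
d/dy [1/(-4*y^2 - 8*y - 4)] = (y + 1)/(2*(y^2 + 2*y + 1)^2)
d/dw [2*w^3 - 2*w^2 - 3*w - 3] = 6*w^2 - 4*w - 3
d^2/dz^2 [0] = 0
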